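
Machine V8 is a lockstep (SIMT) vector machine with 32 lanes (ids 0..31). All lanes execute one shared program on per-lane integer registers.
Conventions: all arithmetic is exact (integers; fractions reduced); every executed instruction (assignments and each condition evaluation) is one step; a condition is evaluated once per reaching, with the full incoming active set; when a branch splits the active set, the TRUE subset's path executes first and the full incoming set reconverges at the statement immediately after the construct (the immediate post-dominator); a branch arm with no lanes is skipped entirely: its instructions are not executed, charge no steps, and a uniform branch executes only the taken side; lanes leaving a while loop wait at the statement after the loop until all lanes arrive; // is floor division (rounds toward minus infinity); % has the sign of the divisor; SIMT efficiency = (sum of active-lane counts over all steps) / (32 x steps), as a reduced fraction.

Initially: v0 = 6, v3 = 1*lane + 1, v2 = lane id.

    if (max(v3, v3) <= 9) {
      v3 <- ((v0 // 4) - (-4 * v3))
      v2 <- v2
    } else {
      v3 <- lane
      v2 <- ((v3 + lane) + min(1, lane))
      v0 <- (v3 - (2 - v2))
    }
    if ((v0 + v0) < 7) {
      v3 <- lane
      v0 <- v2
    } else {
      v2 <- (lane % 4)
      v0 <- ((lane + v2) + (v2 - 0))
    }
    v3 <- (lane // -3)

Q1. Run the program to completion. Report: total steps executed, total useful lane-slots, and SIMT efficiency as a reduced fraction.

Answer: 10 steps, 247 useful, 247/320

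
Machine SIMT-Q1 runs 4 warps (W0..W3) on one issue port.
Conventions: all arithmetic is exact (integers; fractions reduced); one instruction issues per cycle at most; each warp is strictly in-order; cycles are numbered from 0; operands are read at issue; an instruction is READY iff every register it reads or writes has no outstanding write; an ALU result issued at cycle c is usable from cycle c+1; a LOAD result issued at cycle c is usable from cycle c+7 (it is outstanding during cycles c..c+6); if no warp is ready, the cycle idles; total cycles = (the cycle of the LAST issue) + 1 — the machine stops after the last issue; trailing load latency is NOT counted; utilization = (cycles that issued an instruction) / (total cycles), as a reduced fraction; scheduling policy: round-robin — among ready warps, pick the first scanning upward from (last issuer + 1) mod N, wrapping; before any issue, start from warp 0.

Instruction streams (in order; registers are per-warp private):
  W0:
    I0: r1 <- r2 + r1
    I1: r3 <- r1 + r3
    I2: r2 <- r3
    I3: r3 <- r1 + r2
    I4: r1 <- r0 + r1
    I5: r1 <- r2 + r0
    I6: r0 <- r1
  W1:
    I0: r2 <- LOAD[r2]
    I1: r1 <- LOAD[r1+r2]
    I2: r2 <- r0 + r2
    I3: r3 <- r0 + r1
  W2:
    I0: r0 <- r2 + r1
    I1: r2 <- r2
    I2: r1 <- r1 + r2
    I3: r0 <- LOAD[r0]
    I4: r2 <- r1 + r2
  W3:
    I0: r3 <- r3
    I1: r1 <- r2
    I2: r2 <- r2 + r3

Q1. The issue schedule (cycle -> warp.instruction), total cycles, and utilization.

cycle 0: W0.I0
cycle 1: W1.I0
cycle 2: W2.I0
cycle 3: W3.I0
cycle 4: W0.I1
cycle 5: W2.I1
cycle 6: W3.I1
cycle 7: W0.I2
cycle 8: W1.I1
cycle 9: W2.I2
cycle 10: W3.I2
cycle 11: W0.I3
cycle 12: W1.I2
cycle 13: W2.I3
cycle 14: W0.I4
cycle 15: W1.I3
cycle 16: W2.I4
cycle 17: W0.I5
cycle 18: W0.I6

Answer: 19 cycles, utilization 1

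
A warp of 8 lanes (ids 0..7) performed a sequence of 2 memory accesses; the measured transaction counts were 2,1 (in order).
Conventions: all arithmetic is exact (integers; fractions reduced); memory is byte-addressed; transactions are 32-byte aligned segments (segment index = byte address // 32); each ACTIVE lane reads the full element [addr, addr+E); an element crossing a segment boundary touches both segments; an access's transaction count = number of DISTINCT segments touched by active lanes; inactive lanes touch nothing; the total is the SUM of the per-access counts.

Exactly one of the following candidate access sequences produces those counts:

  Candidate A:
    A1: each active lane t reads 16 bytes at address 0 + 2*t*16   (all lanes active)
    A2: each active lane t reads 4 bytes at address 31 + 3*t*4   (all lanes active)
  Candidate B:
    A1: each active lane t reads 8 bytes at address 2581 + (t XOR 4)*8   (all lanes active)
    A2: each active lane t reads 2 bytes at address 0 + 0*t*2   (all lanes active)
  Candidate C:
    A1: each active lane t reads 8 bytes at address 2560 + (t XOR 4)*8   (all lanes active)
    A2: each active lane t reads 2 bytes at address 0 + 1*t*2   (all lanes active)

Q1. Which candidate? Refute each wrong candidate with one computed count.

A: A1 gives 8 transactions, not 2
B: A1 gives 3 transactions, not 2
C: all counts match (2,1)

Answer: C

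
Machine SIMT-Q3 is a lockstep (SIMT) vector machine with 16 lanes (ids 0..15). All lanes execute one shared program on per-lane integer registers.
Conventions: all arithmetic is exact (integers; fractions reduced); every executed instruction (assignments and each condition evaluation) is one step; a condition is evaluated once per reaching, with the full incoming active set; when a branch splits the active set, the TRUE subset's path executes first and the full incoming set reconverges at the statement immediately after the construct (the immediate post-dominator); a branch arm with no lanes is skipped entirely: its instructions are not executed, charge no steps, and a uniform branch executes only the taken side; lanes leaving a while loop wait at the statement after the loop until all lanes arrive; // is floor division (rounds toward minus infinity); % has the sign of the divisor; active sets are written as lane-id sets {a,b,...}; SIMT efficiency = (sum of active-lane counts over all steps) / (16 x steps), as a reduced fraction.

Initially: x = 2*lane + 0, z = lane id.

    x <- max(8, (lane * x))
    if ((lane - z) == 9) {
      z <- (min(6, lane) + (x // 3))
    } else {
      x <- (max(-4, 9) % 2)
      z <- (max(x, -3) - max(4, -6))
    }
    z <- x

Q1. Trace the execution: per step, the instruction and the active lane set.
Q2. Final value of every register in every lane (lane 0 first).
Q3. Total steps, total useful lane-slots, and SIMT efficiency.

step 0: x <- max(8, (lane * x))      {0,1,2,3,4,5,6,7,8,9,10,11,12,13,14,15}
step 1: eval ((lane - z) == 9)       {0,1,2,3,4,5,6,7,8,9,10,11,12,13,14,15}
step 2: x <- (max(-4, 9) % 2)        {0,1,2,3,4,5,6,7,8,9,10,11,12,13,14,15}
step 3: z <- (max(x, -3) - max(4, -6)) {0,1,2,3,4,5,6,7,8,9,10,11,12,13,14,15}
step 4: z <- x                       {0,1,2,3,4,5,6,7,8,9,10,11,12,13,14,15}

Answer: 5 steps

x: 1,1,1,1,1,1,1,1,1,1,1,1,1,1,1,1
z: 1,1,1,1,1,1,1,1,1,1,1,1,1,1,1,1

steps = 5; useful = 80; efficiency = 80/80 = 1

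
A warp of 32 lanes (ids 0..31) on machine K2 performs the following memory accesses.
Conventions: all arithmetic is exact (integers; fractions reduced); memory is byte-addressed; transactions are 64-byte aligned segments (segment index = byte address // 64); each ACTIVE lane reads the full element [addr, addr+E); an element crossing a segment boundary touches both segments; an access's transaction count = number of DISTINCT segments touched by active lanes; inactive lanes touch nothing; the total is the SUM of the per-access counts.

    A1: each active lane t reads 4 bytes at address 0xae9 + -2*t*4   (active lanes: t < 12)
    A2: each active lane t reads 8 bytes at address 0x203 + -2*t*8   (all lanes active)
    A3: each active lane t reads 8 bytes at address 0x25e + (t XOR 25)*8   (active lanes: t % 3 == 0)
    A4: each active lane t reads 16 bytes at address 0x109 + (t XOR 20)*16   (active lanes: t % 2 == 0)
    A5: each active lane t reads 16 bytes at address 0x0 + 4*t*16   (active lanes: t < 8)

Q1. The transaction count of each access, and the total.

A1: 2 transactions
A2: 9 transactions
A3: 5 transactions
A4: 8 transactions
A5: 8 transactions

Answer: 2,9,5,8,8; total 32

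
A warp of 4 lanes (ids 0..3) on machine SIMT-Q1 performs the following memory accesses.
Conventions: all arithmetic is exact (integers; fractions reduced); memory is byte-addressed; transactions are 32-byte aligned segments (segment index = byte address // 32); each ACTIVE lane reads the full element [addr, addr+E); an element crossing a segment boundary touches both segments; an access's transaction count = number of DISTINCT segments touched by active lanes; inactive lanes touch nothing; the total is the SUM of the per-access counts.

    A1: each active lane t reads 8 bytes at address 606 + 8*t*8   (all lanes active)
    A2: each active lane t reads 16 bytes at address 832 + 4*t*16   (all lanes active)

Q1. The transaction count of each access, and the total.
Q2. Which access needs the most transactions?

A1: 8 transactions
A2: 4 transactions

Answer: 8,4; total 12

Answer: A1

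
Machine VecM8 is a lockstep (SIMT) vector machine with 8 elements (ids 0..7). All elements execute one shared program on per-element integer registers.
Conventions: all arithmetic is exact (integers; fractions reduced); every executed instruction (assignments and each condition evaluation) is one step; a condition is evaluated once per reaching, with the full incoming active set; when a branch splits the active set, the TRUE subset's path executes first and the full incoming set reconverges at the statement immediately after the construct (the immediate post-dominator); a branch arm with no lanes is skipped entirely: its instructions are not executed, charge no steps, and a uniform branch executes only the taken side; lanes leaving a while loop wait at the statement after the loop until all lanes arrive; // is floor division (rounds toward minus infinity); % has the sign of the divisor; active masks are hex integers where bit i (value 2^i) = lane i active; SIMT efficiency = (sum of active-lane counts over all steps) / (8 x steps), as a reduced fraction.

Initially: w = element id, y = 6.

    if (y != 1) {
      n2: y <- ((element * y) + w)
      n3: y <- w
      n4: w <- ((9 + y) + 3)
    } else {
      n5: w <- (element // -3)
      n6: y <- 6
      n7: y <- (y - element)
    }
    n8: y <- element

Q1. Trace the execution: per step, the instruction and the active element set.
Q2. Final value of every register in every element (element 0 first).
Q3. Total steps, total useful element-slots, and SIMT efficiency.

step 0: eval (y != 1)                0xff
step 1: y <- ((element * y) + w)     0xff
step 2: y <- w                       0xff
step 3: w <- ((9 + y) + 3)           0xff
step 4: y <- element                 0xff

Answer: 5 steps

w: 12,13,14,15,16,17,18,19
y: 0,1,2,3,4,5,6,7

steps = 5; useful = 40; efficiency = 40/40 = 1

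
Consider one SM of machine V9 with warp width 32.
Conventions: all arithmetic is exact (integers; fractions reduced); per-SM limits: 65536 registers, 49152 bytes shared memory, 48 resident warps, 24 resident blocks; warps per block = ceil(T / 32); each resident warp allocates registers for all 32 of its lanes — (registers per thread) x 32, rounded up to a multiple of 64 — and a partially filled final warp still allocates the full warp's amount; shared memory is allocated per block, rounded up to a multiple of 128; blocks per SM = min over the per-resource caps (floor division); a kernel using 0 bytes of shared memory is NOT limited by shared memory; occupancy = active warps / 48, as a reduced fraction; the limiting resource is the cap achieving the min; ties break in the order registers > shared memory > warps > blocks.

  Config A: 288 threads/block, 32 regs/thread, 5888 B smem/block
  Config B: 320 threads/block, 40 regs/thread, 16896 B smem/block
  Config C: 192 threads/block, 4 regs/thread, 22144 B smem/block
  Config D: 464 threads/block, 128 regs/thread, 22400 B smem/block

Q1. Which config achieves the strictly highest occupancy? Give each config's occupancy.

occupancies: A 15/16, B 5/12, C 1/4, D 5/16

Answer: A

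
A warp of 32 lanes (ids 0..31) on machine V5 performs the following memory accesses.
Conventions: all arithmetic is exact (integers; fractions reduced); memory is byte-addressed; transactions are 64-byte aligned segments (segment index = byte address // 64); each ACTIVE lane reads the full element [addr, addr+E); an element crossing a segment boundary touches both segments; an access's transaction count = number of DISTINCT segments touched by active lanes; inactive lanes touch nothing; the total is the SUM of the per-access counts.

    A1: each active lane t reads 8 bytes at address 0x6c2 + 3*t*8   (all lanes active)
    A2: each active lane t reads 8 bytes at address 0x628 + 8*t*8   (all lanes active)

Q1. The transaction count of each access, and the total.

A1: 12 transactions
A2: 32 transactions

Answer: 12,32; total 44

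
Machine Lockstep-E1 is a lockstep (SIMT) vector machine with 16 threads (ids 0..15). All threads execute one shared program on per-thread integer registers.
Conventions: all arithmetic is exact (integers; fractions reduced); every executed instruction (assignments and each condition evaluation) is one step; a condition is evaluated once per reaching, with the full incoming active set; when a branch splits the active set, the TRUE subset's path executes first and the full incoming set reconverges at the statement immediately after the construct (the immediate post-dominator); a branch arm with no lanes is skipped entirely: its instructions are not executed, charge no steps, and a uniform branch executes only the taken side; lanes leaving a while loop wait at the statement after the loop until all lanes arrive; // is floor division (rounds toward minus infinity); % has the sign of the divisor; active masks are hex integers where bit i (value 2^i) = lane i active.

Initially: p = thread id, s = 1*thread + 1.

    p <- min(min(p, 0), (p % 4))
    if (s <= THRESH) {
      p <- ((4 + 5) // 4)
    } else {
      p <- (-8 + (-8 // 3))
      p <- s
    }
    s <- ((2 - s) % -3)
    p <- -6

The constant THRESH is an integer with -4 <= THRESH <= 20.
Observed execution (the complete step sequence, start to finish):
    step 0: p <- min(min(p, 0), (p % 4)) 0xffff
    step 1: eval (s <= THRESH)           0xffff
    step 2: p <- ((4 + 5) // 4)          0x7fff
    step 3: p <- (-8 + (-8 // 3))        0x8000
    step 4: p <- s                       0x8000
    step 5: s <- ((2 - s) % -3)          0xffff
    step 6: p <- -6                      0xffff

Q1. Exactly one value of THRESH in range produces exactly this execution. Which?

Answer: THRESH = 15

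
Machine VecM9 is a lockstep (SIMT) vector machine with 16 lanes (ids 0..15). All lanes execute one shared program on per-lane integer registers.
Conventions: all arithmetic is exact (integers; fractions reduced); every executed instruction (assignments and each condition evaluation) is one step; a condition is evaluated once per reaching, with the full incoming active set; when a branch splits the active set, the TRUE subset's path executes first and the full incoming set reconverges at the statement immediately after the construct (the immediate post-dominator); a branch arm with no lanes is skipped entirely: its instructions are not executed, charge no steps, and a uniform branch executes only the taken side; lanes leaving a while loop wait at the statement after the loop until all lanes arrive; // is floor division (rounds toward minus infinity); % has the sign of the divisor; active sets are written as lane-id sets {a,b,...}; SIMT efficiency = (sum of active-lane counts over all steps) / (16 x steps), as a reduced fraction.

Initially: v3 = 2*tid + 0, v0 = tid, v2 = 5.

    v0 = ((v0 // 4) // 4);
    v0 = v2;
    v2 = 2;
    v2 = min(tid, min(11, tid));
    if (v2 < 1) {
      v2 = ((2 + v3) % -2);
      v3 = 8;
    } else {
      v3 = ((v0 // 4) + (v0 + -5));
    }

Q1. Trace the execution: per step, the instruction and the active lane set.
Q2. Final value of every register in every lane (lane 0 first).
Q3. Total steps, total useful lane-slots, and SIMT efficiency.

step 0: v0 <- ((v0 // 4) // 4)       {0,1,2,3,4,5,6,7,8,9,10,11,12,13,14,15}
step 1: v0 <- v2                     {0,1,2,3,4,5,6,7,8,9,10,11,12,13,14,15}
step 2: v2 <- 2                      {0,1,2,3,4,5,6,7,8,9,10,11,12,13,14,15}
step 3: v2 <- min(tid, min(11, tid)) {0,1,2,3,4,5,6,7,8,9,10,11,12,13,14,15}
step 4: eval (v2 < 1)                {0,1,2,3,4,5,6,7,8,9,10,11,12,13,14,15}
step 5: v2 <- ((2 + v3) % -2)        {0}
step 6: v3 <- 8                      {0}
step 7: v3 <- ((v0 // 4) + (v0 + -5)) {1,2,3,4,5,6,7,8,9,10,11,12,13,14,15}

Answer: 8 steps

v3: 8,1,1,1,1,1,1,1,1,1,1,1,1,1,1,1
v0: 5,5,5,5,5,5,5,5,5,5,5,5,5,5,5,5
v2: 0,1,2,3,4,5,6,7,8,9,10,11,11,11,11,11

steps = 8; useful = 97; efficiency = 97/128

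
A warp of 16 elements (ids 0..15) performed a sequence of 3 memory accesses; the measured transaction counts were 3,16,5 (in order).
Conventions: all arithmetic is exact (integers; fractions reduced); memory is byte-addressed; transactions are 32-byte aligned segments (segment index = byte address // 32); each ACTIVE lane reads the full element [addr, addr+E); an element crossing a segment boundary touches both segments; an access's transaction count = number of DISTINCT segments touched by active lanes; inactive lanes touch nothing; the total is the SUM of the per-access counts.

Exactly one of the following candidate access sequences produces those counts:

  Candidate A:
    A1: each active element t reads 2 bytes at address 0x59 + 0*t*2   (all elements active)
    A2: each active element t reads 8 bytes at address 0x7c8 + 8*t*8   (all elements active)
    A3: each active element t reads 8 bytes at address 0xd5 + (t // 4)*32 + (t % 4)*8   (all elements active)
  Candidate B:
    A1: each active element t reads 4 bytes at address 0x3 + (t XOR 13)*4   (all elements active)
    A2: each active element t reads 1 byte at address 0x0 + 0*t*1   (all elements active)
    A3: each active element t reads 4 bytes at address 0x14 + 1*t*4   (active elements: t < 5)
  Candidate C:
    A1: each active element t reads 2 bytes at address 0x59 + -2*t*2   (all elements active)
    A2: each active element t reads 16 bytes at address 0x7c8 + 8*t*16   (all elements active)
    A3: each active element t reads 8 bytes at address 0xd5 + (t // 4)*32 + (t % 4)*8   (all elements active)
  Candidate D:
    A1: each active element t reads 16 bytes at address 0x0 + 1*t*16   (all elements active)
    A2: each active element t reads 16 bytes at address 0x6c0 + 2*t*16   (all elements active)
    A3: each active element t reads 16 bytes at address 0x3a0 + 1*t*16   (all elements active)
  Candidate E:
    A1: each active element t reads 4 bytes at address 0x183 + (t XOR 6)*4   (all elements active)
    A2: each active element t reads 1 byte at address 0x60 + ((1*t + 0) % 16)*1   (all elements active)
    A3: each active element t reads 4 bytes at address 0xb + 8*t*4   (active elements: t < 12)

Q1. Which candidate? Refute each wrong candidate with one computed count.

A: A1 gives 1 transaction, not 3
B: A2 gives 1 transaction, not 16
D: A1 gives 8 transactions, not 3
E: A2 gives 1 transaction, not 16
C: all counts match (3,16,5)

Answer: C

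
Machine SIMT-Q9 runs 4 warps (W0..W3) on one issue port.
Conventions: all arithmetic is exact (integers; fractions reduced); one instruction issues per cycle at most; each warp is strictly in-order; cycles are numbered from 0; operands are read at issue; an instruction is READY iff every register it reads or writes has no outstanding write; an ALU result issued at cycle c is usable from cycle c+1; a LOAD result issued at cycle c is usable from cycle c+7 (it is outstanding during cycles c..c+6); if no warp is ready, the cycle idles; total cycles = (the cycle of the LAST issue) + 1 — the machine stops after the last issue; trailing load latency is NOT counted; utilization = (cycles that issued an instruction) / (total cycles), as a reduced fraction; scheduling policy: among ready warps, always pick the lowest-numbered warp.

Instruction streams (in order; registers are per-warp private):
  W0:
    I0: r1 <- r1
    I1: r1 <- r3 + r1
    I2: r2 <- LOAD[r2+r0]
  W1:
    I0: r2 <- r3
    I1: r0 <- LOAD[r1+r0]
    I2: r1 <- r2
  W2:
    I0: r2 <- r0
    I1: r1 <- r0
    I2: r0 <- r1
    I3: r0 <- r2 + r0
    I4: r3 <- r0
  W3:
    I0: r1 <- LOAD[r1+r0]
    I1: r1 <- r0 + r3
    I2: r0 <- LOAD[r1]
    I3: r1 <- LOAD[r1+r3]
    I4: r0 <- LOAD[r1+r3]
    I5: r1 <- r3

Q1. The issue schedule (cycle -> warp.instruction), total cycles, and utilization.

cycle 0: W0.I0
cycle 1: W0.I1
cycle 2: W0.I2
cycle 3: W1.I0
cycle 4: W1.I1
cycle 5: W1.I2
cycle 6: W2.I0
cycle 7: W2.I1
cycle 8: W2.I2
cycle 9: W2.I3
cycle 10: W2.I4
cycle 11: W3.I0
cycle 12: idle
cycle 13: idle
cycle 14: idle
cycle 15: idle
cycle 16: idle
cycle 17: idle
cycle 18: W3.I1
cycle 19: W3.I2
cycle 20: W3.I3
cycle 21: idle
cycle 22: idle
cycle 23: idle
cycle 24: idle
cycle 25: idle
cycle 26: idle
cycle 27: W3.I4
cycle 28: W3.I5

Answer: 29 cycles, utilization 17/29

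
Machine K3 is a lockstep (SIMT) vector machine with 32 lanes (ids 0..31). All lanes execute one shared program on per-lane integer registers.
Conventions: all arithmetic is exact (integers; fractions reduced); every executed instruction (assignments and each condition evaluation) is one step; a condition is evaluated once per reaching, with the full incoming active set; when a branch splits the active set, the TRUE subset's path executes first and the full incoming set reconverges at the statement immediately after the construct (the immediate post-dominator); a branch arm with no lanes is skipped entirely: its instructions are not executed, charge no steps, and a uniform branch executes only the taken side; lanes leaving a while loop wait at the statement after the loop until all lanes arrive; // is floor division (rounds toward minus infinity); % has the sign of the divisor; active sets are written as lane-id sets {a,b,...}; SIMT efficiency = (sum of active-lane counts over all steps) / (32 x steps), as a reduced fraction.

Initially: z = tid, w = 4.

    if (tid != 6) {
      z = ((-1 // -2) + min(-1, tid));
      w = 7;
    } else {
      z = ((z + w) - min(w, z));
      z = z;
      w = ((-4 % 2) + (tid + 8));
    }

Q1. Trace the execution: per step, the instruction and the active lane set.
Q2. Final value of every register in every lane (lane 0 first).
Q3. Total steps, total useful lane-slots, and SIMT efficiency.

step 0: eval (tid != 6)              {0,1,2,3,4,5,6,7,8,9,10,11,12,13,14,15,16,17,18,19,20,21,22,23,24,25,26,27,28,29,30,31}
step 1: z <- ((-1 // -2) + min(-1, tid)) {0,1,2,3,4,5,7,8,9,10,11,12,13,14,15,16,17,18,19,20,21,22,23,24,25,26,27,28,29,30,31}
step 2: w <- 7                       {0,1,2,3,4,5,7,8,9,10,11,12,13,14,15,16,17,18,19,20,21,22,23,24,25,26,27,28,29,30,31}
step 3: z <- ((z + w) - min(w, z))   {6}
step 4: z <- z                       {6}
step 5: w <- ((-4 % 2) + (tid + 8))  {6}

Answer: 6 steps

z: -1,-1,-1,-1,-1,-1,6,-1,-1,-1,-1,-1,-1,-1,-1,-1,-1,-1,-1,-1,-1,-1,-1,-1,-1,-1,-1,-1,-1,-1,-1,-1
w: 7,7,7,7,7,7,14,7,7,7,7,7,7,7,7,7,7,7,7,7,7,7,7,7,7,7,7,7,7,7,7,7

steps = 6; useful = 97; efficiency = 97/192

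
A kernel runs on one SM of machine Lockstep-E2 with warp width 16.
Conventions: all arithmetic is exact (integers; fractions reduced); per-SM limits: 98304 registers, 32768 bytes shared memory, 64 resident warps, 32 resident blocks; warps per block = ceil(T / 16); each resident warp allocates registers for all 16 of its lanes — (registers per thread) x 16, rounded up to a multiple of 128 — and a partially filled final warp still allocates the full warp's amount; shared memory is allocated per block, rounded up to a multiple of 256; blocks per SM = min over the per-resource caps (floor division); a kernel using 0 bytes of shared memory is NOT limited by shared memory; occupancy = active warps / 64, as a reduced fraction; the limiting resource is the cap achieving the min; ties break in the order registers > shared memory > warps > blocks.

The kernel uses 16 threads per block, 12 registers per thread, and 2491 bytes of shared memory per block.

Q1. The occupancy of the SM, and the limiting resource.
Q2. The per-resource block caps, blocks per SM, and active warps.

Answer: occupancy 3/16, limited by shared memory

registers: 384 blocks
shared memory: 12 blocks
warps: 64 blocks
blocks: 32 blocks

Answer: 12 blocks, 12 active warps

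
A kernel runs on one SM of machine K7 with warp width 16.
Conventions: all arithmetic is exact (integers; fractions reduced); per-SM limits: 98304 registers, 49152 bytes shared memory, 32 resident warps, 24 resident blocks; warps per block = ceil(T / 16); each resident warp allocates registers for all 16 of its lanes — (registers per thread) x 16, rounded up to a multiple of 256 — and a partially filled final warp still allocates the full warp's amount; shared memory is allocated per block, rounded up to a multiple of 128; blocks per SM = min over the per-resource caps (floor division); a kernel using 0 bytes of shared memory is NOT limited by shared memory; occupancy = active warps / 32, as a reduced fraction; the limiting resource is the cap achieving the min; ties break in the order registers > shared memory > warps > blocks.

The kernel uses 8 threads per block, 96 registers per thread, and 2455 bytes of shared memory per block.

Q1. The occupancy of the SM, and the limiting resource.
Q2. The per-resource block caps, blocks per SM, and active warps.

Answer: occupancy 19/32, limited by shared memory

registers: 64 blocks
shared memory: 19 blocks
warps: 32 blocks
blocks: 24 blocks

Answer: 19 blocks, 19 active warps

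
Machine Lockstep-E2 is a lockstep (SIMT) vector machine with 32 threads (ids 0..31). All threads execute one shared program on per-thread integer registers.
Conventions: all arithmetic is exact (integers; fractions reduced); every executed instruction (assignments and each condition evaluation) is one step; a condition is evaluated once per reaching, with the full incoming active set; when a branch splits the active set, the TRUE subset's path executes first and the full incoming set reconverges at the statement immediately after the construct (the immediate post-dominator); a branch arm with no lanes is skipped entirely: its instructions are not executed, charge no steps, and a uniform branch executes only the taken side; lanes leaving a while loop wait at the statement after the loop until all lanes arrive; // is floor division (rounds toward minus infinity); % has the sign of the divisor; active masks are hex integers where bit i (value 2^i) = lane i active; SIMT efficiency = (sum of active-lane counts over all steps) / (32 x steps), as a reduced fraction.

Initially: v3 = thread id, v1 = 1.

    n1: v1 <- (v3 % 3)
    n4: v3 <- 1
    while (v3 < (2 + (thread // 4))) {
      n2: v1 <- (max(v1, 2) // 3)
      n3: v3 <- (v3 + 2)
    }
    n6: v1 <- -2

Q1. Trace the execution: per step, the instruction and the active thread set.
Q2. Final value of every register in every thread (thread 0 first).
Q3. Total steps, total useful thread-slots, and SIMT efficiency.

step 0: v1 <- (v3 % 3)               0xffffffff
step 1: v3 <- 1                      0xffffffff
step 2: eval (v3 < (2 + (thread // 4))) 0xffffffff
step 3: v1 <- (max(v1, 2) // 3)      0xffffffff
step 4: v3 <- (v3 + 2)               0xffffffff
step 5: eval (v3 < (2 + (thread // 4))) 0xffffffff
step 6: v1 <- (max(v1, 2) // 3)      0xffffff00
step 7: v3 <- (v3 + 2)               0xffffff00
step 8: eval (v3 < (2 + (thread // 4))) 0xffffff00
step 9: v1 <- (max(v1, 2) // 3)      0xffff0000
step 10: v3 <- (v3 + 2)               0xffff0000
step 11: eval (v3 < (2 + (thread // 4))) 0xffff0000
step 12: v1 <- (max(v1, 2) // 3)      0xff000000
step 13: v3 <- (v3 + 2)               0xff000000
step 14: eval (v3 < (2 + (thread // 4))) 0xff000000
step 15: v1 <- -2                     0xffffffff

Answer: 16 steps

v3: 3,3,3,3,3,3,3,3,5,5,5,5,5,5,5,5,7,7,7,7,7,7,7,7,9,9,9,9,9,9,9,9
v1: -2,-2,-2,-2,-2,-2,-2,-2,-2,-2,-2,-2,-2,-2,-2,-2,-2,-2,-2,-2,-2,-2,-2,-2,-2,-2,-2,-2,-2,-2,-2,-2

steps = 16; useful = 368; efficiency = 368/512 = 23/32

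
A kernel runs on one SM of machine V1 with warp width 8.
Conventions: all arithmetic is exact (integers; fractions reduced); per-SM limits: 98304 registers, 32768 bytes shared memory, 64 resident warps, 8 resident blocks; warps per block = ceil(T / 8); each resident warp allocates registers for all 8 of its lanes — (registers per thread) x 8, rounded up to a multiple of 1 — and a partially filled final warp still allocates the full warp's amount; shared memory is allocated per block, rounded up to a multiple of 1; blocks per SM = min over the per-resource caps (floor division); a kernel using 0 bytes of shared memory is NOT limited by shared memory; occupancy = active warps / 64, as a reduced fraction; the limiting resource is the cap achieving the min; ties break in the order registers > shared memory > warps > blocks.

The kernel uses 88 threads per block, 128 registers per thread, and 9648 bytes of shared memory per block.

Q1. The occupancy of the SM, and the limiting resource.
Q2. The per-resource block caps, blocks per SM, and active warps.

Answer: occupancy 33/64, limited by shared memory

registers: 8 blocks
shared memory: 3 blocks
warps: 5 blocks
blocks: 8 blocks

Answer: 3 blocks, 33 active warps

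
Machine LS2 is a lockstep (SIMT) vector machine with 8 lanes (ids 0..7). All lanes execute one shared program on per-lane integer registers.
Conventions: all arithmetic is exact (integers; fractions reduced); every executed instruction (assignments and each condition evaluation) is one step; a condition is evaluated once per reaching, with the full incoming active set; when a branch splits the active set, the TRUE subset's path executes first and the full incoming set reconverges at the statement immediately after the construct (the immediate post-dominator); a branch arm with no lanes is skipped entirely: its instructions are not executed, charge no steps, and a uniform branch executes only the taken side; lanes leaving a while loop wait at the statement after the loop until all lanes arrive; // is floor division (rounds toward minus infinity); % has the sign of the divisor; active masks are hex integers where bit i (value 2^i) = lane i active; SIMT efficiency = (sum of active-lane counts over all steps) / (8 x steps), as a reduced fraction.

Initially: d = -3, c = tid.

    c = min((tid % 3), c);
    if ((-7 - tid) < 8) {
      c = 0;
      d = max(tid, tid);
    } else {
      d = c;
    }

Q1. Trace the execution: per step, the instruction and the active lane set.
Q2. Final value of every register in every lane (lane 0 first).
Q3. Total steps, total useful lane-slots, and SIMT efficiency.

step 0: c <- min((tid % 3), c)       0xff
step 1: eval ((-7 - tid) < 8)        0xff
step 2: c <- 0                       0xff
step 3: d <- max(tid, tid)           0xff

Answer: 4 steps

d: 0,1,2,3,4,5,6,7
c: 0,0,0,0,0,0,0,0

steps = 4; useful = 32; efficiency = 32/32 = 1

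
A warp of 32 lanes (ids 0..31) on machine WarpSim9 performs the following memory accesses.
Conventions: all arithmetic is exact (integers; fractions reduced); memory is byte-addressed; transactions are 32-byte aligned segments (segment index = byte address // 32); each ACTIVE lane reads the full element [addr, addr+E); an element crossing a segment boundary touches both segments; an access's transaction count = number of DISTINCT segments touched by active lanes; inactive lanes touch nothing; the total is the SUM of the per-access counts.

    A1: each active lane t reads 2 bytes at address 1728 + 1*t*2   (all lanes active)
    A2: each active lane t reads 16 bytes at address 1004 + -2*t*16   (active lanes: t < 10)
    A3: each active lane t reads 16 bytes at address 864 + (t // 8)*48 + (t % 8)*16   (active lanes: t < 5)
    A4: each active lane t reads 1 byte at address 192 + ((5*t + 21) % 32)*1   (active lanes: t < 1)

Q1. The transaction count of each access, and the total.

A1: 2 transactions
A2: 10 transactions
A3: 3 transactions
A4: 1 transaction

Answer: 2,10,3,1; total 16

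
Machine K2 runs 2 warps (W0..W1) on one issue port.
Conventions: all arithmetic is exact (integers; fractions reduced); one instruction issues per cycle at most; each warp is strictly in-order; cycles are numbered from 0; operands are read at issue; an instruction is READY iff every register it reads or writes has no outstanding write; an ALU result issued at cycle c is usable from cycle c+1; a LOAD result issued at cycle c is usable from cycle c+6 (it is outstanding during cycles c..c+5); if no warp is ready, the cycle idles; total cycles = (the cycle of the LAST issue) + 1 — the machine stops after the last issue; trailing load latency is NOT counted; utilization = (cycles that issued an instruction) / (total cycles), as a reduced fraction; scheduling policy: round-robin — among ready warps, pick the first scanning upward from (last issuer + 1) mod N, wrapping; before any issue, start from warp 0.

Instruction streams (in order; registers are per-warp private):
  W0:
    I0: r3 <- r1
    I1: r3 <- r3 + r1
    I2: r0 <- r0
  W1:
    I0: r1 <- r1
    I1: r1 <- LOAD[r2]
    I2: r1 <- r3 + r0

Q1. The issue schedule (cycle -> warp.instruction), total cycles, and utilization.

cycle 0: W0.I0
cycle 1: W1.I0
cycle 2: W0.I1
cycle 3: W1.I1
cycle 4: W0.I2
cycle 5: idle
cycle 6: idle
cycle 7: idle
cycle 8: idle
cycle 9: W1.I2

Answer: 10 cycles, utilization 3/5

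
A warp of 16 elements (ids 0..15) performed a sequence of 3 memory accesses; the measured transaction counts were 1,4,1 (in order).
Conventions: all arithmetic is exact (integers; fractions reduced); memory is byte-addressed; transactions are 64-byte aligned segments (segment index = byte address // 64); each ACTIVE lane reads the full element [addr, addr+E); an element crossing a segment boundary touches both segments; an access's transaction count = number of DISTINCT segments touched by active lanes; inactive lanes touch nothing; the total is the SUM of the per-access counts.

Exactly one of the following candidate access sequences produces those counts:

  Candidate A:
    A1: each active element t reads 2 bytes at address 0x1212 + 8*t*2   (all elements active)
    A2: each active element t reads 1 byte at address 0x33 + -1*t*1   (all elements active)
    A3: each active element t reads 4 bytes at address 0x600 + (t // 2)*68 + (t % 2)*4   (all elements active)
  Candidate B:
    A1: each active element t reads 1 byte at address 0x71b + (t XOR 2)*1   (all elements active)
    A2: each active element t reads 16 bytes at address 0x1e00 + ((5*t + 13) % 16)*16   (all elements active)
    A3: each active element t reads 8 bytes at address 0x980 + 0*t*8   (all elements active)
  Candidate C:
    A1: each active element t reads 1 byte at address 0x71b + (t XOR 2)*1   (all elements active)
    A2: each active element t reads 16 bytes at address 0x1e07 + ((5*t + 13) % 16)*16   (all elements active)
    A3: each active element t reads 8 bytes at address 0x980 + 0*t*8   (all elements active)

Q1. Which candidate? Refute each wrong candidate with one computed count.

A: A1 gives 5 transactions, not 1
C: A2 gives 5 transactions, not 4
B: all counts match (1,4,1)

Answer: B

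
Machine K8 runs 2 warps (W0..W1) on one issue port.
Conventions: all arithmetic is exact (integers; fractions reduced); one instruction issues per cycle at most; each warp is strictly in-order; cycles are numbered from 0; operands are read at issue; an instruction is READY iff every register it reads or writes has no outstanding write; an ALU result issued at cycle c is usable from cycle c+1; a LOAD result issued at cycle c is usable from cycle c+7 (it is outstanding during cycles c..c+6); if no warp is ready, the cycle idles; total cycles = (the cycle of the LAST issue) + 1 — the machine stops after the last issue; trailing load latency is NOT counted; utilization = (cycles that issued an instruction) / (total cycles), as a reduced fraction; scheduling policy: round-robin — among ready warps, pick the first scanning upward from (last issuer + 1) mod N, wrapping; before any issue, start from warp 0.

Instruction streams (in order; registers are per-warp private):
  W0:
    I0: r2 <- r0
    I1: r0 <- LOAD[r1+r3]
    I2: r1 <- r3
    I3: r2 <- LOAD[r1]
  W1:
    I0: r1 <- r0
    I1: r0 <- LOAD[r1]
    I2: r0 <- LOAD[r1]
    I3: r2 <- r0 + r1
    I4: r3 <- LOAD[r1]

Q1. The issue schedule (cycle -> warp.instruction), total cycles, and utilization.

cycle 0: W0.I0
cycle 1: W1.I0
cycle 2: W0.I1
cycle 3: W1.I1
cycle 4: W0.I2
cycle 5: W0.I3
cycle 6: idle
cycle 7: idle
cycle 8: idle
cycle 9: idle
cycle 10: W1.I2
cycle 11: idle
cycle 12: idle
cycle 13: idle
cycle 14: idle
cycle 15: idle
cycle 16: idle
cycle 17: W1.I3
cycle 18: W1.I4

Answer: 19 cycles, utilization 9/19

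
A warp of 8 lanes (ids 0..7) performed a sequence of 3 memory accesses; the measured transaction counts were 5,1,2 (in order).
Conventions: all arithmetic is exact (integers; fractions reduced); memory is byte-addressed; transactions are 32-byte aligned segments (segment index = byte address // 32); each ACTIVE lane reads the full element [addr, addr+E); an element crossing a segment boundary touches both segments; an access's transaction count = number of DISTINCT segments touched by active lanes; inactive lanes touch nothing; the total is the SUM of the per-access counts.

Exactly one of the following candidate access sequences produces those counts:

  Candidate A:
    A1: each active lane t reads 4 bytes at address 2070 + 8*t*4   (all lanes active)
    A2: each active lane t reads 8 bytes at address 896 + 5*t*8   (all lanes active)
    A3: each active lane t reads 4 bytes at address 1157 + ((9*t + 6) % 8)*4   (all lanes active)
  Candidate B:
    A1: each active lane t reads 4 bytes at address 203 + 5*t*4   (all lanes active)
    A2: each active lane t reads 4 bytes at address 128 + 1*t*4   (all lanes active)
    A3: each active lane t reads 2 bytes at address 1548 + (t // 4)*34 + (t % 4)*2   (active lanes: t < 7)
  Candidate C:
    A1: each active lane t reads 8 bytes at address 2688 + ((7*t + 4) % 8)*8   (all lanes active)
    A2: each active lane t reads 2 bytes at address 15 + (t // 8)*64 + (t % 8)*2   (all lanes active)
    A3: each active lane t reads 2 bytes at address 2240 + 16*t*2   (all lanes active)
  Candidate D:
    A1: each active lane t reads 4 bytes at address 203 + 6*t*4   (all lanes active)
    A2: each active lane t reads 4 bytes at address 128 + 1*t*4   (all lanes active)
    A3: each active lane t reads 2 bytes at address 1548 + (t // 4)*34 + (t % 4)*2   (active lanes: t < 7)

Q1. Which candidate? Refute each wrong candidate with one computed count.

A: A1 gives 8 transactions, not 5
C: A1 gives 2 transactions, not 5
D: A1 gives 6 transactions, not 5
B: all counts match (5,1,2)

Answer: B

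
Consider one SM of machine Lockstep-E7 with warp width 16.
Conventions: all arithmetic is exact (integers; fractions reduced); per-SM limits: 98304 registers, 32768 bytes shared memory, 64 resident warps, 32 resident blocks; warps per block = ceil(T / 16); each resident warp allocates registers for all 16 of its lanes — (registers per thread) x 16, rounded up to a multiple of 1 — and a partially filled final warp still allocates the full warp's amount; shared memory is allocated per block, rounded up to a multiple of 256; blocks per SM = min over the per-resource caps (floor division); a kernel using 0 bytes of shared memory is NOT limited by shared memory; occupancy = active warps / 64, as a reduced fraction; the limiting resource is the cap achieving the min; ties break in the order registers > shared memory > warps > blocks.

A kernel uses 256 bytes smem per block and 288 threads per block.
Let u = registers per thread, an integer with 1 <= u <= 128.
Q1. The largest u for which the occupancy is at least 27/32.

Answer: u = 113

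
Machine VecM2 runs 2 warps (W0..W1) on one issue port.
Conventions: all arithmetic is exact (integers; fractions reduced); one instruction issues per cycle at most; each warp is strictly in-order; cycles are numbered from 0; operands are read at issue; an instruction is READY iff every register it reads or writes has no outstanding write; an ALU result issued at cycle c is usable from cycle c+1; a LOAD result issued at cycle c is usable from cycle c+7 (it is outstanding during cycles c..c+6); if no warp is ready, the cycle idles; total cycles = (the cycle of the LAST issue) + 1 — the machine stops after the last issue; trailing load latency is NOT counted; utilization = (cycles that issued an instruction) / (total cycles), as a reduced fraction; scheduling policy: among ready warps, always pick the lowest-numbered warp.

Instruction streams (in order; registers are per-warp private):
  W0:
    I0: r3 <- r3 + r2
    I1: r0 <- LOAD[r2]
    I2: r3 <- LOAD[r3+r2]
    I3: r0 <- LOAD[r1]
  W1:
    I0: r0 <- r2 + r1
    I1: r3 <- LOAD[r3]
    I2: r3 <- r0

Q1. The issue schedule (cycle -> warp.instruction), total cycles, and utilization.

cycle 0: W0.I0
cycle 1: W0.I1
cycle 2: W0.I2
cycle 3: W1.I0
cycle 4: W1.I1
cycle 5: idle
cycle 6: idle
cycle 7: idle
cycle 8: W0.I3
cycle 9: idle
cycle 10: idle
cycle 11: W1.I2

Answer: 12 cycles, utilization 7/12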